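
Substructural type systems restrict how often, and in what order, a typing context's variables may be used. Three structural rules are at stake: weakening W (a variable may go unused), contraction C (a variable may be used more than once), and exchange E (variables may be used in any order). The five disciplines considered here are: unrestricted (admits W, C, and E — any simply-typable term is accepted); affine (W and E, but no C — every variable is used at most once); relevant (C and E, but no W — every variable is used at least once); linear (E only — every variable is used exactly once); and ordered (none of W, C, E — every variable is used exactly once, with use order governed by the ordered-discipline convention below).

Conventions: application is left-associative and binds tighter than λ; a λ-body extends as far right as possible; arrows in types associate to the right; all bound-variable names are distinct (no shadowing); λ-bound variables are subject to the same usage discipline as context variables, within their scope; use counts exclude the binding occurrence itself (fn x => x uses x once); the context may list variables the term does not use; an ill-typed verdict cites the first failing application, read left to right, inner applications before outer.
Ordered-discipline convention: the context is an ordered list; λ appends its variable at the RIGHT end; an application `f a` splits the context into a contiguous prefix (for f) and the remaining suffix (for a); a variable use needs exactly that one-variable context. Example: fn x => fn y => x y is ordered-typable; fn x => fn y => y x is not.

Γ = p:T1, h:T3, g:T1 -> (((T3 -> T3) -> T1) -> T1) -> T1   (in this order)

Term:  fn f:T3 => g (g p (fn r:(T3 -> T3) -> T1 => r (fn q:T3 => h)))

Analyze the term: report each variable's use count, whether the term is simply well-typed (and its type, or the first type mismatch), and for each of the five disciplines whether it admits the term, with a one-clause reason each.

variable uses: p ×1, h ×1, g ×2, f (bound) ×0, r (bound) ×1, q (bound) ×0
order of uses: g, g, p, r, h
typing: the term checks, with type T3 -> (((T3 -> T3) -> T1) -> T1) -> T1
ordered: ✗, needs contraction — g ×2; f, q left unused
linear: ✗, needs contraction — g ×2; f, q left unused
affine: ✗, needs contraction — g ×2
relevant: ✗, f, q left unused
unrestricted: ✓, well-typed at T3 -> (((T3 -> T3) -> T1) -> T1) -> T1; no restrictions here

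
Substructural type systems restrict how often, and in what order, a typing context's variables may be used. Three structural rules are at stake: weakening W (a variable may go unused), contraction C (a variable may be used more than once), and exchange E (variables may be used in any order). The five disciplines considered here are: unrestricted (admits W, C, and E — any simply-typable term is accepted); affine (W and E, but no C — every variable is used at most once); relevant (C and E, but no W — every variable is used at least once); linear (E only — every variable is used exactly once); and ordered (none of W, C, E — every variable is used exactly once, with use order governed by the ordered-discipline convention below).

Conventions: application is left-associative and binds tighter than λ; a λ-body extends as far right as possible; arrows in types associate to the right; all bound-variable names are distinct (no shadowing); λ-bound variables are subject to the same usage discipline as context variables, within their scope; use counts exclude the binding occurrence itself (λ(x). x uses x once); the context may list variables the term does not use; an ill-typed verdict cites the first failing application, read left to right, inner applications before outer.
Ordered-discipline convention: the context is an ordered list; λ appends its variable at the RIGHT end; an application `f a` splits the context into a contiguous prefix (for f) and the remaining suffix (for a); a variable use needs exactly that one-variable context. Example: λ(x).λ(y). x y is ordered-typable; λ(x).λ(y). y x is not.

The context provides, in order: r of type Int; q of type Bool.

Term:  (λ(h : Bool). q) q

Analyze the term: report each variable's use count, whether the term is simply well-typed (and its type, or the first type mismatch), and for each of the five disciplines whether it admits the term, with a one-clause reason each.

counts: r ×0, q ×2, h [bound] ×0
uses in reading order: q, q
typing: well-typed — term : Bool
ordered ✗ (needs contraction — q ×2; r, h left unused)
linear ✗ (needs contraction — q ×2; r, h left unused)
affine ✗ (needs contraction — q ×2)
relevant ✗ (r, h left unused)
unrestricted ✓ (typability at Bool is all that's needed)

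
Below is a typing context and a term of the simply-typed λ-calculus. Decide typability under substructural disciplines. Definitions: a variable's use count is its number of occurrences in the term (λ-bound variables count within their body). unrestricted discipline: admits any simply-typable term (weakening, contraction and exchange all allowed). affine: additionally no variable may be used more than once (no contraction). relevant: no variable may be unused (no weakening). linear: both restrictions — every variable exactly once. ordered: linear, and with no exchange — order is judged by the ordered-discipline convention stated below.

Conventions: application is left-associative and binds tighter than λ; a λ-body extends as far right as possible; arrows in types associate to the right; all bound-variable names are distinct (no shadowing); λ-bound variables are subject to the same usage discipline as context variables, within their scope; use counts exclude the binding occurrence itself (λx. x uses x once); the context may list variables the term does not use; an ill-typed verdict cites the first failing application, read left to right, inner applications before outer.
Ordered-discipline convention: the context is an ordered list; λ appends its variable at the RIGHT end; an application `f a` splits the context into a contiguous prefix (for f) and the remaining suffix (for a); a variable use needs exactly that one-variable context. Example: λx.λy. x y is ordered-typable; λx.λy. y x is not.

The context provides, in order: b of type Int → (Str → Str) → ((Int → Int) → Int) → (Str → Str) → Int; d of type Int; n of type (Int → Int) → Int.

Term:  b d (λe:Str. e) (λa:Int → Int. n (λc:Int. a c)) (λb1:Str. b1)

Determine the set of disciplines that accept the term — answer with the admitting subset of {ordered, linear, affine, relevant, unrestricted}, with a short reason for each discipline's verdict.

admitted in: ordered, linear, affine, relevant, unrestricted
usage: b ×1; d ×1; n ×1; e (λ-bound) ×1; a (λ-bound) ×1; c (λ-bound) ×1; b1 (λ-bound) ×1
use order (left to right): b, d, e, n, a, c, b1
typing: well-typed at Int
ordered: ✓, one use each (b, d, n, e, a, c, b1); ordered split holds
linear: ✓, exactly-once usage across b, d, n, e, a, c, b1
affine: ✓, b, d, n, e, a, c, b1: no repeats, contraction unneeded
relevant: ✓, every one of b, d, n, e, a, c, b1 appears
unrestricted: ✓, type-checks (Int) and nothing is barred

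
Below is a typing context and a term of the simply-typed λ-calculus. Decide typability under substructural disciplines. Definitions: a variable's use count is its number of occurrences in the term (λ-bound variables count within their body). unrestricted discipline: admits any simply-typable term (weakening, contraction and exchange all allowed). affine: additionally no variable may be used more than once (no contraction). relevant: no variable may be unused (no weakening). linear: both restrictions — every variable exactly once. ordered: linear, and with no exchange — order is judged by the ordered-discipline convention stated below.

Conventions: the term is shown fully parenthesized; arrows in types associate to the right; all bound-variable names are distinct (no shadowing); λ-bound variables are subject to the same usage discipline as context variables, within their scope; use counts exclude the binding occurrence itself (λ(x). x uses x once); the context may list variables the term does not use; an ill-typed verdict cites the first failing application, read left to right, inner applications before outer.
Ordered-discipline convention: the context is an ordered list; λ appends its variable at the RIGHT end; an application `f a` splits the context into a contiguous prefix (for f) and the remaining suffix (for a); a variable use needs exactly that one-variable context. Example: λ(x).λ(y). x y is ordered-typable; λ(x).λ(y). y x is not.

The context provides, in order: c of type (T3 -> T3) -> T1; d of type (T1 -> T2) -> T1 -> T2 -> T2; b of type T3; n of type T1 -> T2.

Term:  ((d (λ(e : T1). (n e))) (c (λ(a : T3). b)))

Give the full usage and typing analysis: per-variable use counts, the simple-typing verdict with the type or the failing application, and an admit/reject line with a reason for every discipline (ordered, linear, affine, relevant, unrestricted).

variable uses: c=1; d=1; b=1; n=1; e (λ-bound)=1; a (λ-bound)=0
use order (left to right): d, n, e, c, b
typing: well-typed at T2 -> T2
ordered: ✗, a never used (weakening)
linear: ✗, a never used (weakening)
affine: ✓, none of c, d, b, n, e, a used more than once
relevant: ✗, a never used (weakening)
unrestricted: ✓, well-typed at T2 -> T2; no restrictions here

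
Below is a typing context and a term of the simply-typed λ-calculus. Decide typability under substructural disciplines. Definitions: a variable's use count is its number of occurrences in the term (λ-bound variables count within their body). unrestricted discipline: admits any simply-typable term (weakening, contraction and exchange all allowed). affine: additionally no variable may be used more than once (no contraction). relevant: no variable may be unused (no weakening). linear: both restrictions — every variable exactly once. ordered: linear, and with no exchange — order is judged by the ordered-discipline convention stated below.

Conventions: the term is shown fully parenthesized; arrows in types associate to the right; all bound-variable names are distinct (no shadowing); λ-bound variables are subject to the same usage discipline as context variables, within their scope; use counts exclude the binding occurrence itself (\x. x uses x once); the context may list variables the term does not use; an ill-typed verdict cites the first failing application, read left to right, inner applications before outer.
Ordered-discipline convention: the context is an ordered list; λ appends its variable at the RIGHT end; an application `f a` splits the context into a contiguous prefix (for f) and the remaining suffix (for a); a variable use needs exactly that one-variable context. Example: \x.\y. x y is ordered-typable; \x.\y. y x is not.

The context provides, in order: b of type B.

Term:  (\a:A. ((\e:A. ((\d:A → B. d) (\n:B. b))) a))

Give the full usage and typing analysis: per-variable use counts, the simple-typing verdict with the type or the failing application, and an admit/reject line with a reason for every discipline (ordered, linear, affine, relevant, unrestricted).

use counts: b ×1; a (bound) ×1; e (bound) ×0; d (bound) ×1; n (bound) ×0
order of uses: d, b, a
typing: ill-typed: an application expects A → B but receives B → B
ordered: ✗, the type mismatch rejects it
linear: ✗, not simply typable
affine: ✗, fails simple typing
relevant: ✗, a type mismatch blocks all five
unrestricted: ✗, the type mismatch rejects it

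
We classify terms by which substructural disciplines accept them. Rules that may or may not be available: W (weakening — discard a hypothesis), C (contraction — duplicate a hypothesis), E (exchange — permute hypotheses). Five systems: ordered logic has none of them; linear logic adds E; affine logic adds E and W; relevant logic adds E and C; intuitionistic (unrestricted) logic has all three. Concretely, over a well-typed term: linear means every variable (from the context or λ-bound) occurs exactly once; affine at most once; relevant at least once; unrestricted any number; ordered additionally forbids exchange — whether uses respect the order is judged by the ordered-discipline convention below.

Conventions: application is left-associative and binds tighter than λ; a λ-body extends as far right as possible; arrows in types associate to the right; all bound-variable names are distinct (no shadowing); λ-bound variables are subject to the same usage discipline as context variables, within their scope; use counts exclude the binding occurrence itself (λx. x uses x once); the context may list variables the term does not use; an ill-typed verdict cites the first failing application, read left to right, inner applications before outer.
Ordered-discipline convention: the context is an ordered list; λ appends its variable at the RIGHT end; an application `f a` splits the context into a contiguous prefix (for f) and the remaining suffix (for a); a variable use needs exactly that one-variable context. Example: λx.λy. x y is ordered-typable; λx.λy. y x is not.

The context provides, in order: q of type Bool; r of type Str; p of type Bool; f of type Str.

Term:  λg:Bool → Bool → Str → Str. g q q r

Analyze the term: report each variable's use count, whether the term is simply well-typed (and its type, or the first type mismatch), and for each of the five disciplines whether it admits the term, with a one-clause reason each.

use counts: q=2; r=1; p=0; f=0; g (bound)=1
uses in reading order: g, q, q, r
typing: well-typed — term : (Bool → Bool → Str → Str) → Str
ordered: ✗, q ×2 used more than once (contraction); p, f never used (weakening)
linear: ✗, q ×2 used more than once (contraction); p, f never used (weakening)
affine: ✗, q ×2 used more than once (contraction)
relevant: ✗, p, f never used (weakening)
unrestricted: ✓, well-typed at (Bool → Bool → Str → Str) → Str; no restrictions here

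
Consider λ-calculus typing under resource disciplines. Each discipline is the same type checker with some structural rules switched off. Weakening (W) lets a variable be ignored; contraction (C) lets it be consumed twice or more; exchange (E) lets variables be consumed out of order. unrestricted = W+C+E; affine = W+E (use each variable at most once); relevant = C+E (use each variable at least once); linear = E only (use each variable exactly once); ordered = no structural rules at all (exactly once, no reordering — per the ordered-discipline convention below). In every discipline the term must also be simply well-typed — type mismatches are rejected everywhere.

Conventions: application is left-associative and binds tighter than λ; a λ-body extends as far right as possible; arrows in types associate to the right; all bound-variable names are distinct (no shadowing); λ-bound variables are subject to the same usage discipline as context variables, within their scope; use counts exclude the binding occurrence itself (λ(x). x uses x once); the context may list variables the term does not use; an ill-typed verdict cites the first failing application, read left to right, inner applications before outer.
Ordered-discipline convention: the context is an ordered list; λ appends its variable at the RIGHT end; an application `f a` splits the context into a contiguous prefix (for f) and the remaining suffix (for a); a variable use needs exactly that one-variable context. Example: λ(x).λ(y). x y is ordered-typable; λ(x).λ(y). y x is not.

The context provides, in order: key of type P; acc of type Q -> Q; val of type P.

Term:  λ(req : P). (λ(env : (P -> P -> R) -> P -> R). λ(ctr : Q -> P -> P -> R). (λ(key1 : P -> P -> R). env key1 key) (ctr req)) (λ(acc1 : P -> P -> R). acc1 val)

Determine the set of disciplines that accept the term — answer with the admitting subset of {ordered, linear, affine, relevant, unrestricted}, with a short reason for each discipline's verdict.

admitting disciplines: none
use counts: key ×1; acc ×0; val ×1; req (λ-bound) ×1; env (λ-bound) ×1; ctr (λ-bound) ×1; key1 (λ-bound) ×1; acc1 (λ-bound) ×1
use order (left to right): env, key1, key, ctr, req, acc1, val
typing: ill-typed: an argument P mismatches the expected Q
ordered: ✗ — a type mismatch blocks all five
linear: ✗ — the type mismatch rejects it
affine: ✗ — not simply typable
relevant: ✗ — fails simple typing
unrestricted: ✗ — a type mismatch blocks all five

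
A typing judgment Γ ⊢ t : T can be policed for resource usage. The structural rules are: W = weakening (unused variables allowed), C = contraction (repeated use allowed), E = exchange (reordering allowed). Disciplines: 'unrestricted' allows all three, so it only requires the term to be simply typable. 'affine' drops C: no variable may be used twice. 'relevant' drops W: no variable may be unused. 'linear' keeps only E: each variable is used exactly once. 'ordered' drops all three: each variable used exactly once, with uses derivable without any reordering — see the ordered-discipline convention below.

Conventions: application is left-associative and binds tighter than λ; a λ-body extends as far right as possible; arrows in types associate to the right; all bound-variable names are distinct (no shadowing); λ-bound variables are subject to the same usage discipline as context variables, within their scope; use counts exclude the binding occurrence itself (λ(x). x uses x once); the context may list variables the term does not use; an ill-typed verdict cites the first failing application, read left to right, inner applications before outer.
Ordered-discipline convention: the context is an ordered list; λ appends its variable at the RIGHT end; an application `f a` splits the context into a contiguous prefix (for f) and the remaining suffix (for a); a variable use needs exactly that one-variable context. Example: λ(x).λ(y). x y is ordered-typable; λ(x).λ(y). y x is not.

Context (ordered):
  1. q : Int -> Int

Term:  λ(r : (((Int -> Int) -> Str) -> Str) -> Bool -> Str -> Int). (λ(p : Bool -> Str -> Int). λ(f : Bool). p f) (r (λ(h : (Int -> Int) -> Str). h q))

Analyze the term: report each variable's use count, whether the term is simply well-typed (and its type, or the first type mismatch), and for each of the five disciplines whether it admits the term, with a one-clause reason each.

use counts: q: 1; r (bound): 1; p (bound): 1; f (bound): 1; h (bound): 1
use order (left to right): p, f, r, h, q
typing: well-typed at ((((Int -> Int) -> Str) -> Str) -> Bool -> Str -> Int) -> Bool -> Str -> Int
ordered: ✗ — no ordered split (uses run p, f, r, h, q)
linear: ✓ — single use per variable (q, r, p, f, h)
affine: ✓ — q, r, p, f, h: no repeats, contraction unneeded
relevant: ✓ — q, r, p, f, h: all used, weakening unneeded
unrestricted: ✓ — typability at ((((Int -> Int) -> Str) -> Str) -> Bool -> Str -> Int) -> Bool -> Str -> Int is all that's needed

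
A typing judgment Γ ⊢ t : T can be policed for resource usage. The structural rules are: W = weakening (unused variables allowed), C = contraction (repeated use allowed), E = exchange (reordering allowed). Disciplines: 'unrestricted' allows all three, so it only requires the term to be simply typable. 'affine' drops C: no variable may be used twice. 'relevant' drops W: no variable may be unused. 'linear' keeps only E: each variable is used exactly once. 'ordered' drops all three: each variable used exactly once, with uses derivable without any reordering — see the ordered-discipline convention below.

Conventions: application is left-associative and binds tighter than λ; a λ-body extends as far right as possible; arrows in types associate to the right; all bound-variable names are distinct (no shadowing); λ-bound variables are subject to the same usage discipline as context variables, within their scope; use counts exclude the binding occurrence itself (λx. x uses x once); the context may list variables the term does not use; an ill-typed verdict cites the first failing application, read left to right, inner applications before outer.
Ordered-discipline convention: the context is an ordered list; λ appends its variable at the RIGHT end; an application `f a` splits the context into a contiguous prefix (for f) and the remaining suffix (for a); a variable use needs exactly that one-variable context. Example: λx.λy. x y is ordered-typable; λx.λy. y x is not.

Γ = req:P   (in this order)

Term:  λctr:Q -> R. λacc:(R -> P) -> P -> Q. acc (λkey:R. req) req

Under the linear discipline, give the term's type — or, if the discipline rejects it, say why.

not well-typed under linear — uses contraction: req ×2; unused: ctr, key — weakening required
usage: req ×2, ctr (λ-bound) ×0, acc (λ-bound) ×1, key (λ-bound) ×0
uses in reading order: acc, req, req
typing: the term checks, with type (Q -> R) -> ((R -> P) -> P -> Q) -> Q
summary: ordered ✗, linear ✗, affine ✗, relevant ✗, unrestricted ✓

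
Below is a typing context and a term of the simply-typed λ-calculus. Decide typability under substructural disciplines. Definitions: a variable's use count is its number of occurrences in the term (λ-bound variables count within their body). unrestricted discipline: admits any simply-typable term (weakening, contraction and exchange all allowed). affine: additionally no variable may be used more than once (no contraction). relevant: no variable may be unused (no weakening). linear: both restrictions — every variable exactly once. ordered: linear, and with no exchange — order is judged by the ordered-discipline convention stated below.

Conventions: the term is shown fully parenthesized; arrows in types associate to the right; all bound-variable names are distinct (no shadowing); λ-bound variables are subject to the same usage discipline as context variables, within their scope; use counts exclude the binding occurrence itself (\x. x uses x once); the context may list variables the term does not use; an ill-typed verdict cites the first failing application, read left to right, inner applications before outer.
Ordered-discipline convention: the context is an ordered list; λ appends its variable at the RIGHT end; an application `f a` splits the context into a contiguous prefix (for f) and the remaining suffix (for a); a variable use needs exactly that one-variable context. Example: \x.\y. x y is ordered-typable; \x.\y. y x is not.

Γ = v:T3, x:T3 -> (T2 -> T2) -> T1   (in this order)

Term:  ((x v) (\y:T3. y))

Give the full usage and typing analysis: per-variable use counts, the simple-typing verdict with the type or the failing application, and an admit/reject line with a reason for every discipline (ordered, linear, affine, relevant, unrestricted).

use counts: v ×1; x ×1; y (bound) ×1
left-to-right use order: x, v, y
typing: ill-typed: argument of type T3 -> T3 where T2 -> T2 is required
ordered: ✗, a type mismatch blocks all five
linear: ✗, the type mismatch rejects it
affine: ✗, not simply typable
relevant: ✗, fails simple typing
unrestricted: ✗, a type mismatch blocks all five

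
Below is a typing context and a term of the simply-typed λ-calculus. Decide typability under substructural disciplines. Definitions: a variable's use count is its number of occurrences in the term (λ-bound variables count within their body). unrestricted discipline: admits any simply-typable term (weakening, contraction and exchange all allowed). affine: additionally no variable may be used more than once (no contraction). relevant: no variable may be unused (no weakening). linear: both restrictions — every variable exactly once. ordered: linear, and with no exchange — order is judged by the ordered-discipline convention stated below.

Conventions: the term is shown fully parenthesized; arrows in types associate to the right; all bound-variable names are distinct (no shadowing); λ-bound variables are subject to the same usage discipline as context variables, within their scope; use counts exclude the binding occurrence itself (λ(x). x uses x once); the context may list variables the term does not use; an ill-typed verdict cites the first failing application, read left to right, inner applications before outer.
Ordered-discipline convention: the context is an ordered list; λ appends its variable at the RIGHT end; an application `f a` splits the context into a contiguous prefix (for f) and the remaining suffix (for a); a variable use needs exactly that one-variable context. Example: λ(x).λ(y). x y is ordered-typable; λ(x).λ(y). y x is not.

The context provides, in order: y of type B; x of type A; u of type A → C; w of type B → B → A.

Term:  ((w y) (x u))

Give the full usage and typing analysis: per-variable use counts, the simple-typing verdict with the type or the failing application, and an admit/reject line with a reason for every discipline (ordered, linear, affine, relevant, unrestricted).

use counts: y: 1×, x: 1×, u: 1×, w: 1×
uses in reading order: w, y, x, u
typing: ill-typed: non-function type A applied to an argument
ordered: ✗, the type mismatch rejects it
linear: ✗, not simply typable
affine: ✗, fails simple typing
relevant: ✗, a type mismatch blocks all five
unrestricted: ✗, the type mismatch rejects it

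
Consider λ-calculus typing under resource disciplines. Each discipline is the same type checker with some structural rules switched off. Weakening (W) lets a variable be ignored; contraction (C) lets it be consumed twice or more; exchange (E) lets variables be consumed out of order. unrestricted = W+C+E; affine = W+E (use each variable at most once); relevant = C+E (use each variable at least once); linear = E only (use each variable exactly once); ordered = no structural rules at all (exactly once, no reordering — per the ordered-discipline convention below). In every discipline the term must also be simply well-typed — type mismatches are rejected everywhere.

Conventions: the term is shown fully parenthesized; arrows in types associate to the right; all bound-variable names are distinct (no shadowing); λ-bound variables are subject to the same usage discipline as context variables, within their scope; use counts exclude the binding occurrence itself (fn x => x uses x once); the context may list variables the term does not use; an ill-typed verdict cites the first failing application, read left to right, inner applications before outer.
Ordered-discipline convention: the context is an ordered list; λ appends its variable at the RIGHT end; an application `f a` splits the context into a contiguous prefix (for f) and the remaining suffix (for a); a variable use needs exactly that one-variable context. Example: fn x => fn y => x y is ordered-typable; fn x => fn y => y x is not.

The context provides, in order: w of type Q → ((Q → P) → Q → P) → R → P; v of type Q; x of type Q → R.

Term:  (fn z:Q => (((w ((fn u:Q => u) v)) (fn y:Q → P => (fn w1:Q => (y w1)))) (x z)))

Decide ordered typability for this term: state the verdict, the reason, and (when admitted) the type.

yes — single-use (w, v, x, z, u, y, w1), ordered derivation ok; term : Q → P
variable uses: w ×1, v ×1, x ×1, z (λ-bound) ×1, u (λ-bound) ×1, y (λ-bound) ×1, w1 (λ-bound) ×1
order of uses: w, u, v, y, w1, x, z
typing: well-typed at Q → P
summary: ordered ✓, linear ✓, affine ✓, relevant ✓, unrestricted ✓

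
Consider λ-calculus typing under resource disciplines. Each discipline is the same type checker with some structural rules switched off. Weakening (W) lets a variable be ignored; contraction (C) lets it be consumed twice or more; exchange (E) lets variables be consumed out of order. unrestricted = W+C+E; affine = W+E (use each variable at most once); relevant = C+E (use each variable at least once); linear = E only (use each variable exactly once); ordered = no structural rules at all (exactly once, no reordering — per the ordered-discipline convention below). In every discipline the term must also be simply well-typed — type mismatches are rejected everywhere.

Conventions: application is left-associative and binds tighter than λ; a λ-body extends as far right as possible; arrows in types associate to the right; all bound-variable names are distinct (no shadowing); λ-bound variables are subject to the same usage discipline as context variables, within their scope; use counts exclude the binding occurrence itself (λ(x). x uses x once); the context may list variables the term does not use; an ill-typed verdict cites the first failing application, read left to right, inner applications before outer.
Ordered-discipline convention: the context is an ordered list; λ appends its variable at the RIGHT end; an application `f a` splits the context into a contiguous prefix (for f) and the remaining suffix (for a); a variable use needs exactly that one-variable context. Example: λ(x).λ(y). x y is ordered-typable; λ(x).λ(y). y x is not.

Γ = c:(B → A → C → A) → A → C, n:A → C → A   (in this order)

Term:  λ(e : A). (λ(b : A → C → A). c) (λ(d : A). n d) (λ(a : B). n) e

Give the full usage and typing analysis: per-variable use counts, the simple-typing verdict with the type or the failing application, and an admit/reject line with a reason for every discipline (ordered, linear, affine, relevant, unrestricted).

usage: c=1, n=2, e (bound)=1, b (bound)=0, d (bound)=1, a (bound)=0
use order (left to right): c, n, d, n, e
typing: well-typed — term : A → C
ordered ✗ (n ×2 used more than once (contraction); b, a never used (weakening))
linear ✗ (n ×2 used more than once (contraction); b, a never used (weakening))
affine ✗ (n ×2 used more than once (contraction))
relevant ✗ (b, a never used (weakening))
unrestricted ✓ (simply typable at A → C; W, C, E all held)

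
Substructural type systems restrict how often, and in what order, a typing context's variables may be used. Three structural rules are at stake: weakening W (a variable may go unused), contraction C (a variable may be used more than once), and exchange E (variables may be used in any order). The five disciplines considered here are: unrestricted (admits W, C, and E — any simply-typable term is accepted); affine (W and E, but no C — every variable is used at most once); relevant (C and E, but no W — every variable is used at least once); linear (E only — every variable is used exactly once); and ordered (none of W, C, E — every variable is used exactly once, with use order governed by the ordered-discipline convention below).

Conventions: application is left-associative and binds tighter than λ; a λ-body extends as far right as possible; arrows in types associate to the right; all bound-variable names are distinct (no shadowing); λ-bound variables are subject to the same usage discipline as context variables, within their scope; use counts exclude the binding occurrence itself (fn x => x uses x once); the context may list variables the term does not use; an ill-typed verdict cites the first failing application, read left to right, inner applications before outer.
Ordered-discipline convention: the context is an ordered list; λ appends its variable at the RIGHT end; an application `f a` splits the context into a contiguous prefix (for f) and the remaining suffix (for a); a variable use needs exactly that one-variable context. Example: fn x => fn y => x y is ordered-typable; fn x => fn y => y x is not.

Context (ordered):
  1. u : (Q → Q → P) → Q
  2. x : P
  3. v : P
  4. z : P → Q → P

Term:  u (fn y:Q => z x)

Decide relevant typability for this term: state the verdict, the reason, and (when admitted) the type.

no — v, y left unused
use counts: u=1; x=1; v=0; z=1; y (bound)=0
order of uses: u, z, x
typing: well-typed at Q
all disciplines: ordered ✗ | linear ✗ | affine ✓ | relevant ✗ | unrestricted ✓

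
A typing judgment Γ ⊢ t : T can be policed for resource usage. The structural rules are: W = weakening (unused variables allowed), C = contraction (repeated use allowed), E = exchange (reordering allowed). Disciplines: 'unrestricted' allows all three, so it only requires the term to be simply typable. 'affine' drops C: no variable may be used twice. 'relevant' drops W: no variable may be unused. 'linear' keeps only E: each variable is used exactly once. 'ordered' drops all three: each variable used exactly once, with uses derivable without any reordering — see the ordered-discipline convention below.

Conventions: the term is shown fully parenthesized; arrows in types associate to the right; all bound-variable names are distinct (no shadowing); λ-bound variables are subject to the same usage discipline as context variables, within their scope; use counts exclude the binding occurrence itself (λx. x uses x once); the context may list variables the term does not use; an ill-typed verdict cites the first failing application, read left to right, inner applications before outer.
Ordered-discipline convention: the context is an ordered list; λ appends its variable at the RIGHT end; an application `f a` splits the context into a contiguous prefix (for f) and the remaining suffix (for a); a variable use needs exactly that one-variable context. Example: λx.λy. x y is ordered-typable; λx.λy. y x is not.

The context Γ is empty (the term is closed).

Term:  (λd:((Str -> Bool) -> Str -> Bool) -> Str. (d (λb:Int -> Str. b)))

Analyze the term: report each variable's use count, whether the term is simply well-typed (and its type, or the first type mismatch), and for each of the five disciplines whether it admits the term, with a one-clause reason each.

usage: d (bound): 1; b (bound): 1
order of uses: d, b
typing: ill-typed: an argument (Int -> Str) -> Int -> Str mismatches the expected (Str -> Bool) -> Str -> Bool
ordered: ✗, not simply typable
linear: ✗, fails simple typing
affine: ✗, a type mismatch blocks all five
relevant: ✗, the type mismatch rejects it
unrestricted: ✗, not simply typable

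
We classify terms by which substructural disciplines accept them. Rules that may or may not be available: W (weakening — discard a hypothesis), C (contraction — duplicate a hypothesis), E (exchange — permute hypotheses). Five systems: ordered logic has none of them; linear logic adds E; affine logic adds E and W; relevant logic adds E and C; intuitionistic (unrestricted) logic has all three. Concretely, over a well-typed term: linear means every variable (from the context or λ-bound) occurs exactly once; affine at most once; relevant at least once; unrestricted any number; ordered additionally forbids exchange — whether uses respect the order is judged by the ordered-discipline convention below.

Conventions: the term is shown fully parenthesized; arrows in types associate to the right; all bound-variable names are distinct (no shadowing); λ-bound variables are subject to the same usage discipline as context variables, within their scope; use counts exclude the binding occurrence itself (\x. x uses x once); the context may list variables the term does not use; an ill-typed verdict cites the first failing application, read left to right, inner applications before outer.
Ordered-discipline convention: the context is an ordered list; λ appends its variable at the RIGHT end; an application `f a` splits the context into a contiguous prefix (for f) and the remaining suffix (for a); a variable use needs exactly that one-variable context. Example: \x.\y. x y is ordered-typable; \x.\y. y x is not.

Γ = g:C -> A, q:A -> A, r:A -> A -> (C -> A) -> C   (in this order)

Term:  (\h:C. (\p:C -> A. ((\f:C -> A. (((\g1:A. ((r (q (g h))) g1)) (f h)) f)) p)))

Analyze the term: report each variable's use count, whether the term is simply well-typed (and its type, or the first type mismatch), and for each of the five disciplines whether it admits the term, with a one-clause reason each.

variable uses: g: 1; q: 1; r: 1; h (λ-bound): 2; p (λ-bound): 1; f (λ-bound): 2; g1 (λ-bound): 1
left-to-right use order: r, q, g, h, g1, f, h, f, p
typing: well-typed at C -> (C -> A) -> C
ordered: ✗, repeated use of h ×2, f ×2
linear: ✗, repeated use of h ×2, f ×2
affine: ✗, repeated use of h ×2, f ×2
relevant: ✓, none of g, q, r, h, p, f, g1 goes unused
unrestricted: ✓, type-checks (C -> (C -> A) -> C) and nothing is barred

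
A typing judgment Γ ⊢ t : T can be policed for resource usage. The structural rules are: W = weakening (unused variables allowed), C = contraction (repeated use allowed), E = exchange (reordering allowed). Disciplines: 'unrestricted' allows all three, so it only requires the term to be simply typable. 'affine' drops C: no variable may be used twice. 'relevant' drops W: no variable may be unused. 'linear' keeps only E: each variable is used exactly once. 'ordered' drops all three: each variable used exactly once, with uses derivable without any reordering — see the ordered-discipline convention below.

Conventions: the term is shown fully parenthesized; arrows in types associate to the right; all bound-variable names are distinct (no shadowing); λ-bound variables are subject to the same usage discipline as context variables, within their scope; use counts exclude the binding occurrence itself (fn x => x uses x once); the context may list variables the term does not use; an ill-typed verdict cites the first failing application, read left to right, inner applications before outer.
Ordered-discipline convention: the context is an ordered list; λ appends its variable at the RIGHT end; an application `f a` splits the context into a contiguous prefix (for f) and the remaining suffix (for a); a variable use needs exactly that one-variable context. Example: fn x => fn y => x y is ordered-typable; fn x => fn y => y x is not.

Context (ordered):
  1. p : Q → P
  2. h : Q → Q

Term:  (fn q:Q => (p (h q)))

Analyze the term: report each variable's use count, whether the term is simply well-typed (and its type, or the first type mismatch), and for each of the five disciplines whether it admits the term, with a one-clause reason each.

variable uses: p=1; h=1; q (λ-bound)=1
use order (left to right): p, h, q
typing: well-typed — term : Q → P
ordered: ✓ — one use each (p, h, q); ordered split holds
linear: ✓ — p, h, q: one use apiece
affine: ✓ — none of p, h, q used more than once
relevant: ✓ — every one of p, h, q appears
unrestricted: ✓ — typability at Q → P is all that's needed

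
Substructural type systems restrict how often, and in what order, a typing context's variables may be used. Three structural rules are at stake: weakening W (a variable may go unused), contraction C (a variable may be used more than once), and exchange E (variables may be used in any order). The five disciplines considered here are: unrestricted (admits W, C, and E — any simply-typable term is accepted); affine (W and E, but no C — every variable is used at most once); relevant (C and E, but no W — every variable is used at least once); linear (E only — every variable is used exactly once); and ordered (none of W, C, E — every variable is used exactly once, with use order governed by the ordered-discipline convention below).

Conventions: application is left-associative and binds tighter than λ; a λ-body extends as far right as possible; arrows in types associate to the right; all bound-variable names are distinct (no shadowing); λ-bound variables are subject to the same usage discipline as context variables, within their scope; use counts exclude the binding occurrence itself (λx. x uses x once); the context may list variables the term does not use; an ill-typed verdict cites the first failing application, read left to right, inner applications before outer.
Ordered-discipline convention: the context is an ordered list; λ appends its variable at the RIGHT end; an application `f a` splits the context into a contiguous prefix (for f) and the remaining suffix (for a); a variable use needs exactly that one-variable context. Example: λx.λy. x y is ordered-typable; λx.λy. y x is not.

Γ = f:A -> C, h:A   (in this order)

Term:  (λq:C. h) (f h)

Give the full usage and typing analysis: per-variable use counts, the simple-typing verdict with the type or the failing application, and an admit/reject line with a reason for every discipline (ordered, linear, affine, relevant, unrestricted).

counts: f: 1×, h: 2×, q [bound]: 0×
order of uses: h, f, h
typing: well-typed — term : A
ordered ✗ (uses contraction: h ×2; unused: q — weakening required)
linear ✗ (uses contraction: h ×2; unused: q — weakening required)
affine ✗ (uses contraction: h ×2)
relevant ✗ (unused: q — weakening required)
unrestricted ✓ (type-checks (A) and nothing is barred)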